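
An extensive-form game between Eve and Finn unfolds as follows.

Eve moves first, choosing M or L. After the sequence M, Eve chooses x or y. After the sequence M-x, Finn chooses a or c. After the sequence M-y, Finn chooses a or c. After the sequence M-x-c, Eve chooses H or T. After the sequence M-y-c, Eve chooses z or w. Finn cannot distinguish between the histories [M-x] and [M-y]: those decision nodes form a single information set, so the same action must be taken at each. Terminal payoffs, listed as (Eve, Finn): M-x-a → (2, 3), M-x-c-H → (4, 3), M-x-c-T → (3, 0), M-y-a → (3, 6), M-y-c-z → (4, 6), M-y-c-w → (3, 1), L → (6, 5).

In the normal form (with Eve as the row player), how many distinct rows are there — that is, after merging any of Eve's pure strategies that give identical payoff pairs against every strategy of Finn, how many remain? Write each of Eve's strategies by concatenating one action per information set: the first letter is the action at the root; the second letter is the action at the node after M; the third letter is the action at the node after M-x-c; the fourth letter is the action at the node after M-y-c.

Eve has 16 pure strategies: MxHz, MxHw, MxTz, MxTw, MyHz, MyHw, MyTz, MyTw, LxHz, LxHw, LxTz, LxTw, LyHz, LyHw, LyTz, LyTw. Columns: a, c.
{MxHz, MxHw} → row (2,3) (4,3)
{MxTz, MxTw} → row (2,3) (3,0)
{MyHz, MyTz} → row (3,6) (4,6)
{MyHw, MyTw} → row (3,6) (3,1)
{LxHz, LxHw, LxTz, LxTw, LyHz, LyHw, LyTz, LyTw} → row (6,5) (6,5)
That's 5 distinct rows out of 16 strategies.

5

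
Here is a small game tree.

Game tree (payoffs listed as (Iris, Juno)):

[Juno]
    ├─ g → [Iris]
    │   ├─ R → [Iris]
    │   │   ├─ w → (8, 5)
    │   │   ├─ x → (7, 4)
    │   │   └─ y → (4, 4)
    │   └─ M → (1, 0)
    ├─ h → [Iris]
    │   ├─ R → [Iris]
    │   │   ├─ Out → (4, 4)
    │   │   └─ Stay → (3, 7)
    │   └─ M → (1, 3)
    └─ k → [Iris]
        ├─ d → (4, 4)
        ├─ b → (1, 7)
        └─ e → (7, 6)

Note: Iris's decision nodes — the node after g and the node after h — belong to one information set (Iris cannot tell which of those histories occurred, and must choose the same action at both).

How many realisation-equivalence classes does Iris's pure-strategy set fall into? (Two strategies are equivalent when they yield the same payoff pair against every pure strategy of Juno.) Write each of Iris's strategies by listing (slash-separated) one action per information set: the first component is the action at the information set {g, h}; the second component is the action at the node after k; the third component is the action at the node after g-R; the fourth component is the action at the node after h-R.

21

Iris has 36 pure strategies: R/d/w/Out, R/d/w/Stay, R/d/x/Out, R/d/x/Stay, R/d/y/Out, R/d/y/Stay, R/b/w/Out, R/b/w/Stay, R/b/x/Out, R/b/x/Stay, R/b/y/Out, R/b/y/Stay, R/e/w/Out, R/e/w/Stay, R/e/x/Out, R/e/x/Stay, R/e/y/Out, R/e/y/Stay, M/d/w/Out, M/d/w/Stay, M/d/x/Out, M/d/x/Stay, M/d/y/Out, M/d/y/Stay, M/b/w/Out, M/b/w/Stay, M/b/x/Out, M/b/x/Stay, M/b/y/Out, M/b/y/Stay, M/e/w/Out, M/e/w/Stay, M/e/x/Out, M/e/x/Stay, M/e/y/Out, M/e/y/Stay. Columns: g, h, k.
{R/d/w/Out} → row (8,5) (4,4) (4,4)
{R/d/w/Stay} → row (8,5) (3,7) (4,4)
{R/d/x/Out} → row (7,4) (4,4) (4,4)
{R/d/x/Stay} → row (7,4) (3,7) (4,4)
{R/d/y/Out} → row (4,4) (4,4) (4,4)
{R/d/y/Stay} → row (4,4) (3,7) (4,4)
{R/b/w/Out} → row (8,5) (4,4) (1,7)
{R/b/w/Stay} → row (8,5) (3,7) (1,7)
{R/b/x/Out} → row (7,4) (4,4) (1,7)
{R/b/x/Stay} → row (7,4) (3,7) (1,7)
{R/b/y/Out} → row (4,4) (4,4) (1,7)
{R/b/y/Stay} → row (4,4) (3,7) (1,7)
{R/e/w/Out} → row (8,5) (4,4) (7,6)
{R/e/w/Stay} → row (8,5) (3,7) (7,6)
{R/e/x/Out} → row (7,4) (4,4) (7,6)
{R/e/x/Stay} → row (7,4) (3,7) (7,6)
{R/e/y/Out} → row (4,4) (4,4) (7,6)
{R/e/y/Stay} → row (4,4) (3,7) (7,6)
{M/d/w/Out, M/d/w/Stay, M/d/x/Out, M/d/x/Stay, M/d/y/Out, M/d/y/Stay} → row (1,0) (1,3) (4,4)
{M/b/w/Out, M/b/w/Stay, M/b/x/Out, M/b/x/Stay, M/b/y/Out, M/b/y/Stay} → row (1,0) (1,3) (1,7)
{M/e/w/Out, M/e/w/Stay, M/e/x/Out, M/e/x/Stay, M/e/y/Out, M/e/y/Stay} → row (1,0) (1,3) (7,6)
That's 21 distinct rows out of 36 strategies.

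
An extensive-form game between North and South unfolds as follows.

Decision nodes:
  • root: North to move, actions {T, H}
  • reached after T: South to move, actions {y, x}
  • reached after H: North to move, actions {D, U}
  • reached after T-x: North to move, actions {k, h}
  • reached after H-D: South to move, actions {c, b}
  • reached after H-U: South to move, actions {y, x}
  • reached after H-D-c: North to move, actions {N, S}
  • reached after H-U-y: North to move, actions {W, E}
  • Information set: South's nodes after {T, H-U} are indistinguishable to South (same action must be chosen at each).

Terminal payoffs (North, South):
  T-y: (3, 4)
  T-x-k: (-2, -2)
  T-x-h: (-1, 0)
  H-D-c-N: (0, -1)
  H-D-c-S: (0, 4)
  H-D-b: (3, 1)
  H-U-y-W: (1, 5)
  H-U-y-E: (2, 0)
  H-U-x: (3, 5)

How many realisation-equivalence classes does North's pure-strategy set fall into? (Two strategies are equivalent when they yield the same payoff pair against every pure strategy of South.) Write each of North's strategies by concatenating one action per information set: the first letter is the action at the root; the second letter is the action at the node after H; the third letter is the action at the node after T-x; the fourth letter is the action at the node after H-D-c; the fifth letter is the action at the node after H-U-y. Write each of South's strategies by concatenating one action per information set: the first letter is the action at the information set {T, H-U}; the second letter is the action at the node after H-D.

North has 32 pure strategies: TDkNW, TDkNE, TDkSW, TDkSE, TDhNW, TDhNE, TDhSW, TDhSE, TUkNW, TUkNE, TUkSW, TUkSE, TUhNW, TUhNE, TUhSW, TUhSE, HDkNW, HDkNE, HDkSW, HDkSE, HDhNW, HDhNE, HDhSW, HDhSE, HUkNW, HUkNE, HUkSW, HUkSE, HUhNW, HUhNE, HUhSW, HUhSE. Columns: yc, yb, xc, xb.
{TDkNW, TDkNE, TDkSW, TDkSE, TUkNW, TUkNE, TUkSW, TUkSE} → row (3,4) (3,4) (-2,-2) (-2,-2)
{TDhNW, TDhNE, TDhSW, TDhSE, TUhNW, TUhNE, TUhSW, TUhSE} → row (3,4) (3,4) (-1,0) (-1,0)
{HDkNW, HDkNE, HDhNW, HDhNE} → row (0,-1) (3,1) (0,-1) (3,1)
{HDkSW, HDkSE, HDhSW, HDhSE} → row (0,4) (3,1) (0,4) (3,1)
{HUkNW, HUkSW, HUhNW, HUhSW} → row (1,5) (1,5) (3,5) (3,5)
{HUkNE, HUkSE, HUhNE, HUhSE} → row (2,0) (2,0) (3,5) (3,5)
That's 6 distinct rows out of 32 strategies.

6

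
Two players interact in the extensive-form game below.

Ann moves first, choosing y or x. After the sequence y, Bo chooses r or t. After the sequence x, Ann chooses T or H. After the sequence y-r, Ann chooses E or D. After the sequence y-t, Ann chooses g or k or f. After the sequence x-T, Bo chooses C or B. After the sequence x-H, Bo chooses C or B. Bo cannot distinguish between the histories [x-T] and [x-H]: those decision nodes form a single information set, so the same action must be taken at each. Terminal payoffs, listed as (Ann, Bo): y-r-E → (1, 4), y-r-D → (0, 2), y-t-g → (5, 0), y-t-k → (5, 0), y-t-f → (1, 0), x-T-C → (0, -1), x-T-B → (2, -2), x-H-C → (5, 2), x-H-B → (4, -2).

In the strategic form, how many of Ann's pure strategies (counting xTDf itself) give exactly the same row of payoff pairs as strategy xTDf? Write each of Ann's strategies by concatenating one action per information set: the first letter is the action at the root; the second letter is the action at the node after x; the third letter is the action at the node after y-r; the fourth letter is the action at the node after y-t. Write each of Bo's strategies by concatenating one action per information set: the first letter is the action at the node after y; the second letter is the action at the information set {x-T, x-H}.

Row for xTDf (columns rC, rB, tC, tB): (0,-1) (2,-2) (0,-1) (2,-2).
Under xTDf, Ann's choice at the node after y-r and at the node after y-t can never be reached regardless of what Bo does, so varying those choices leaves every outcome unchanged.
Holding the reachable choices fixed and varying the unreachable ones freely already gives 2 × 3 = 6 equivalent strategies.
No other strategy reproduces this row, so those 6 are the full class: xTEg, xTEk, xTEf, xTDg, xTDk, xTDf.

6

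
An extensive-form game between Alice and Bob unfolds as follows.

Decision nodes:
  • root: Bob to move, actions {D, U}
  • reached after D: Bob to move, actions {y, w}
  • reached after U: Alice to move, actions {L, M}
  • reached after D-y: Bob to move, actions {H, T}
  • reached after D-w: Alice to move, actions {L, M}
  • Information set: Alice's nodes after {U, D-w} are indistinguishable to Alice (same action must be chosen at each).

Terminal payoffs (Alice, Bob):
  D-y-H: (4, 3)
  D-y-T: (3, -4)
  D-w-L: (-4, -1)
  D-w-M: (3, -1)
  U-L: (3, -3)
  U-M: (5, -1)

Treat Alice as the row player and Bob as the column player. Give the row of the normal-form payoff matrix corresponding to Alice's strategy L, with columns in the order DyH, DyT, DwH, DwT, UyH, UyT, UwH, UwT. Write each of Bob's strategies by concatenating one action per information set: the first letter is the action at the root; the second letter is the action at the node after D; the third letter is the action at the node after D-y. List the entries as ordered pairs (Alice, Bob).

(4,3) (3,-4) (-4,-1) (-4,-1) (3,-3) (3,-3) (3,-3) (3,-3)

vs DyH: Bob plays D → Bob plays y at [D] → Bob plays H at [D-y] → (4, 3)
vs DyT: Bob plays D → Bob plays y at [D] → Bob plays T at [D-y] → (3, -4)
vs DwH: Bob plays D → Bob plays w at [D] → Alice plays L at [D-w] → (-4, -1)
vs DwT: Bob plays D → Bob plays w at [D] → Alice plays L at [D-w] → (-4, -1)
vs UyH: Bob plays U → Alice plays L at [U] → (3, -3)
vs UyT: Bob plays U → Alice plays L at [U] → (3, -3)
vs UwH: Bob plays U → Alice plays L at [U] → (3, -3)
vs UwT: Bob plays U → Alice plays L at [U] → (3, -3)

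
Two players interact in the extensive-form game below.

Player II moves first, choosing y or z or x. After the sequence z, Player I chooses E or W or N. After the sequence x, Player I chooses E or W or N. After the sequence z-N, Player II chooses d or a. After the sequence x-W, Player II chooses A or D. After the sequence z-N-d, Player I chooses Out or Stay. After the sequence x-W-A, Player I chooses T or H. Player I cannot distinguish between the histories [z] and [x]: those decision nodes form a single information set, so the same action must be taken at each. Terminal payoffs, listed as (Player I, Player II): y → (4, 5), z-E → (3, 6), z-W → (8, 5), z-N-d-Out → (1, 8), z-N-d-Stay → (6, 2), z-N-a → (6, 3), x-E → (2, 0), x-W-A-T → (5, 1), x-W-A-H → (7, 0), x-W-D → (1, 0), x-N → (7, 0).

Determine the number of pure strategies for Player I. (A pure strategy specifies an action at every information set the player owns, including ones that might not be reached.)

12

Player I owns the information set {z, x} with actions {E, W, N} — three choices.
Player I owns the node after z-N-d with actions {Out, Stay} — two choices.
Player I owns the node after x-W-A with actions {T, H} — two choices.
A pure strategy fixes one action at each information set independently, so the count is the product 3 × 2 × 2 = 12.
(For reference, Player II has 12 pure strategies, giving a 12×12 normal-form matrix.)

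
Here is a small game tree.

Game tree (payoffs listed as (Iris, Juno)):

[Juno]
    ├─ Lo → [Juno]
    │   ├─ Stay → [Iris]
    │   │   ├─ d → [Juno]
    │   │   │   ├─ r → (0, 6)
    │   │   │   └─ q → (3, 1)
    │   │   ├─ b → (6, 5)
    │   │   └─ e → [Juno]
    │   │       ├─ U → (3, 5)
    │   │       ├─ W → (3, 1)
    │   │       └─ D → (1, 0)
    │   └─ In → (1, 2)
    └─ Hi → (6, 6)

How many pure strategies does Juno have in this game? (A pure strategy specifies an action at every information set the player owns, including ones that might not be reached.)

Juno owns the root with actions {Lo, Hi} — two choices.
Juno owns the node after Lo with actions {Stay, In} — two choices.
Juno owns the node after Lo-Stay-d with actions {r, q} — two choices.
Juno owns the node after Lo-Stay-e with actions {U, W, D} — three choices.
A pure strategy fixes one action at each information set independently, so the count is the product 2 × 2 × 2 × 3 = 24.
(For reference, Iris has 3 pure strategies, giving a 24×3 normal-form matrix.)

24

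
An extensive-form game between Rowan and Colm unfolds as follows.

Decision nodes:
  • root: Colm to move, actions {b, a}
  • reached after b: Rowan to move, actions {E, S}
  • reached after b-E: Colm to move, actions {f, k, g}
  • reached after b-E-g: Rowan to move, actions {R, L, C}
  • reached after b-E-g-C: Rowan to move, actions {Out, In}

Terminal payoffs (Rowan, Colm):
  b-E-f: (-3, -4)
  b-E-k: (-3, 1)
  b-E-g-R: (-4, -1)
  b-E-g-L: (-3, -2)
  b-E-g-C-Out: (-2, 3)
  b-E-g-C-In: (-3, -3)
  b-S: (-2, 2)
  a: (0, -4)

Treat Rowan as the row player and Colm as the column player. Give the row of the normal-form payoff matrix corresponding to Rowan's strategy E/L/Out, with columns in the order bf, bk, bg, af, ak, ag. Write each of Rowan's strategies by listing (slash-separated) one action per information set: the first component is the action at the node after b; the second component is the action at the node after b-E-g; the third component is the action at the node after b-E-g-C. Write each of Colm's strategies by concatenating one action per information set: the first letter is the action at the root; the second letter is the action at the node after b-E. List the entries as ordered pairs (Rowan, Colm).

(-3,-4) (-3,1) (-3,-2) (0,-4) (0,-4) (0,-4)

vs bf: Colm plays b → Rowan plays E at [b] → Colm plays f at [b-E] → (-3, -4)
vs bk: Colm plays b → Rowan plays E at [b] → Colm plays k at [b-E] → (-3, 1)
vs bg: Colm plays b → Rowan plays E at [b] → Colm plays g at [b-E] → Rowan plays L at [b-E-g] → (-3, -2)
vs af: Colm plays a → (0, -4)
vs ak: Colm plays a → (0, -4)
vs ag: Colm plays a → (0, -4)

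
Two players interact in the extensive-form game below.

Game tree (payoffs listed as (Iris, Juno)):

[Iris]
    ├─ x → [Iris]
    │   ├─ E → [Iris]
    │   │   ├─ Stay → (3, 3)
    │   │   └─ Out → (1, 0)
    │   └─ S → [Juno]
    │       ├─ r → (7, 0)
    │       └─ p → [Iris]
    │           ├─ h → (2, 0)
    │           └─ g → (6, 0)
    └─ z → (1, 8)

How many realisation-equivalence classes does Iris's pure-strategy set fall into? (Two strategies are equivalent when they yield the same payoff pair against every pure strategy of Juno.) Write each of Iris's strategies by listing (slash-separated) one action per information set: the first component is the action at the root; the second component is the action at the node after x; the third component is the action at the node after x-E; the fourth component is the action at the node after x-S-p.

5

Iris has 16 pure strategies: x/E/Stay/h, x/E/Stay/g, x/E/Out/h, x/E/Out/g, x/S/Stay/h, x/S/Stay/g, x/S/Out/h, x/S/Out/g, z/E/Stay/h, z/E/Stay/g, z/E/Out/h, z/E/Out/g, z/S/Stay/h, z/S/Stay/g, z/S/Out/h, z/S/Out/g. Columns: r, p.
{x/E/Stay/h, x/E/Stay/g} → row (3,3) (3,3)
{x/E/Out/h, x/E/Out/g} → row (1,0) (1,0)
{x/S/Stay/h, x/S/Out/h} → row (7,0) (2,0)
{x/S/Stay/g, x/S/Out/g} → row (7,0) (6,0)
{z/E/Stay/h, z/E/Stay/g, z/E/Out/h, z/E/Out/g, z/S/Stay/h, z/S/Stay/g, z/S/Out/h, z/S/Out/g} → row (1,8) (1,8)
That's 5 distinct rows out of 16 strategies.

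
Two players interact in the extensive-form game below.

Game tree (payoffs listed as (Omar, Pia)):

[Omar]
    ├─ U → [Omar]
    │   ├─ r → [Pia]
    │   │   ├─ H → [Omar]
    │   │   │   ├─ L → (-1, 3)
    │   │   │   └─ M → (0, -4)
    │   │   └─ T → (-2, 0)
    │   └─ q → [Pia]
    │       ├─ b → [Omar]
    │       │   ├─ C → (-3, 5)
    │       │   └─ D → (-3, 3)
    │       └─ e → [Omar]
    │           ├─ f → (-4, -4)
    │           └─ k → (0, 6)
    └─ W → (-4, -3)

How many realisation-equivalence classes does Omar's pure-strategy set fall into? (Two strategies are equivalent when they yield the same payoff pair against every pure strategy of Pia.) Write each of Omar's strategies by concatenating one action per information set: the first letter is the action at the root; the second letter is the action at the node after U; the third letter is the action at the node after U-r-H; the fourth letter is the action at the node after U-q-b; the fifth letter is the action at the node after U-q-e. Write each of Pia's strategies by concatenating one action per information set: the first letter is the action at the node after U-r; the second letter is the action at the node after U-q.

7

Omar has 32 pure strategies: UrLCf, UrLCk, UrLDf, UrLDk, UrMCf, UrMCk, UrMDf, UrMDk, UqLCf, UqLCk, UqLDf, UqLDk, UqMCf, UqMCk, UqMDf, UqMDk, WrLCf, WrLCk, WrLDf, WrLDk, WrMCf, WrMCk, WrMDf, WrMDk, WqLCf, WqLCk, WqLDf, WqLDk, WqMCf, WqMCk, WqMDf, WqMDk. Columns: Hb, He, Tb, Te.
{UrLCf, UrLCk, UrLDf, UrLDk} → row (-1,3) (-1,3) (-2,0) (-2,0)
{UrMCf, UrMCk, UrMDf, UrMDk} → row (0,-4) (0,-4) (-2,0) (-2,0)
{UqLCf, UqMCf} → row (-3,5) (-4,-4) (-3,5) (-4,-4)
{UqLCk, UqMCk} → row (-3,5) (0,6) (-3,5) (0,6)
{UqLDf, UqMDf} → row (-3,3) (-4,-4) (-3,3) (-4,-4)
{UqLDk, UqMDk} → row (-3,3) (0,6) (-3,3) (0,6)
{WrLCf, WrLCk, WrLDf, WrLDk, WrMCf, WrMCk, WrMDf, WrMDk, WqLCf, WqLCk, WqLDf, WqLDk, WqMCf, WqMCk, WqMDf, WqMDk} → row (-4,-3) (-4,-3) (-4,-3) (-4,-3)
That's 7 distinct rows out of 32 strategies.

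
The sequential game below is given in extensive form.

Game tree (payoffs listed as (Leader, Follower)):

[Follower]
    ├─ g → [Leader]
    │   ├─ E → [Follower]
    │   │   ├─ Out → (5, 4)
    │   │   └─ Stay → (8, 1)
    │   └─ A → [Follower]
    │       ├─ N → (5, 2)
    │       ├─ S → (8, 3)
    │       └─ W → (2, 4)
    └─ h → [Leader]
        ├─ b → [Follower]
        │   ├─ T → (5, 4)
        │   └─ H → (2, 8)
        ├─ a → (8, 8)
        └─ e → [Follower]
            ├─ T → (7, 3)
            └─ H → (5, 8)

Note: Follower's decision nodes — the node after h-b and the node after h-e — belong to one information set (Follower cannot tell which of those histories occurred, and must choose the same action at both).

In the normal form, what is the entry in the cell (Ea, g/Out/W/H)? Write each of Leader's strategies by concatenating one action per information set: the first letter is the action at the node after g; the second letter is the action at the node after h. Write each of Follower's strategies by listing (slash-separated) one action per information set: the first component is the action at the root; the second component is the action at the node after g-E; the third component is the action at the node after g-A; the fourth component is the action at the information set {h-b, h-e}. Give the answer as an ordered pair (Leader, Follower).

Trace the play path from the root:
  Follower plays g
  Leader plays E at [g]
  Follower plays Out at [g-E]
→ terminal payoff (5, 4).
(Leader's choice at the node after h is never reached on this path, so it doesn't affect the outcome.)

(5, 4)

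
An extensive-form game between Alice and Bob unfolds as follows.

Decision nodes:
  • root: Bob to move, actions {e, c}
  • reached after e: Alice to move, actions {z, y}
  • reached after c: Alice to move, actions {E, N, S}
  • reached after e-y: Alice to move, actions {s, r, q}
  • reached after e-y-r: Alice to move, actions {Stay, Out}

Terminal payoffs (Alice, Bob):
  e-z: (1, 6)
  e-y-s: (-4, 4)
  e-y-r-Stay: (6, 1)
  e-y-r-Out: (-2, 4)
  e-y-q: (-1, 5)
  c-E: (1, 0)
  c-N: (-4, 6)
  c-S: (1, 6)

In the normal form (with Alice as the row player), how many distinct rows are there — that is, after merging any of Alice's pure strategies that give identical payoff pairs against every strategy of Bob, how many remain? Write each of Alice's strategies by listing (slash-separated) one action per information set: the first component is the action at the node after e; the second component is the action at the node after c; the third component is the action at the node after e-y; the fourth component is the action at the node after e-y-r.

15

Alice has 36 pure strategies: z/E/s/Stay, z/E/s/Out, z/E/r/Stay, z/E/r/Out, z/E/q/Stay, z/E/q/Out, z/N/s/Stay, z/N/s/Out, z/N/r/Stay, z/N/r/Out, z/N/q/Stay, z/N/q/Out, z/S/s/Stay, z/S/s/Out, z/S/r/Stay, z/S/r/Out, z/S/q/Stay, z/S/q/Out, y/E/s/Stay, y/E/s/Out, y/E/r/Stay, y/E/r/Out, y/E/q/Stay, y/E/q/Out, y/N/s/Stay, y/N/s/Out, y/N/r/Stay, y/N/r/Out, y/N/q/Stay, y/N/q/Out, y/S/s/Stay, y/S/s/Out, y/S/r/Stay, y/S/r/Out, y/S/q/Stay, y/S/q/Out. Columns: e, c.
{z/E/s/Stay, z/E/s/Out, z/E/r/Stay, z/E/r/Out, z/E/q/Stay, z/E/q/Out} → row (1,6) (1,0)
{z/N/s/Stay, z/N/s/Out, z/N/r/Stay, z/N/r/Out, z/N/q/Stay, z/N/q/Out} → row (1,6) (-4,6)
{z/S/s/Stay, z/S/s/Out, z/S/r/Stay, z/S/r/Out, z/S/q/Stay, z/S/q/Out} → row (1,6) (1,6)
{y/E/s/Stay, y/E/s/Out} → row (-4,4) (1,0)
{y/E/r/Stay} → row (6,1) (1,0)
{y/E/r/Out} → row (-2,4) (1,0)
{y/E/q/Stay, y/E/q/Out} → row (-1,5) (1,0)
{y/N/s/Stay, y/N/s/Out} → row (-4,4) (-4,6)
{y/N/r/Stay} → row (6,1) (-4,6)
{y/N/r/Out} → row (-2,4) (-4,6)
{y/N/q/Stay, y/N/q/Out} → row (-1,5) (-4,6)
{y/S/s/Stay, y/S/s/Out} → row (-4,4) (1,6)
{y/S/r/Stay} → row (6,1) (1,6)
{y/S/r/Out} → row (-2,4) (1,6)
{y/S/q/Stay, y/S/q/Out} → row (-1,5) (1,6)
That's 15 distinct rows out of 36 strategies.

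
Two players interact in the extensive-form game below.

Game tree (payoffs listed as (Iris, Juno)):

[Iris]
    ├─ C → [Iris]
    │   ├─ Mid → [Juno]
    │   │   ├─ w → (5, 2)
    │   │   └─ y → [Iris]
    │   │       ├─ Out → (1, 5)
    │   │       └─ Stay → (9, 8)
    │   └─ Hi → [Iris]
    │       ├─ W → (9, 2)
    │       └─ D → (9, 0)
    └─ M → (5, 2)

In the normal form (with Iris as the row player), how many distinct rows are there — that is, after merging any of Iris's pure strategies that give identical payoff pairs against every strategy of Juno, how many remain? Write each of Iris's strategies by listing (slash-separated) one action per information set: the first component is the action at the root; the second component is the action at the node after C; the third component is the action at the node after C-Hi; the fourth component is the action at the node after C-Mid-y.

Iris has 16 pure strategies: C/Mid/W/Out, C/Mid/W/Stay, C/Mid/D/Out, C/Mid/D/Stay, C/Hi/W/Out, C/Hi/W/Stay, C/Hi/D/Out, C/Hi/D/Stay, M/Mid/W/Out, M/Mid/W/Stay, M/Mid/D/Out, M/Mid/D/Stay, M/Hi/W/Out, M/Hi/W/Stay, M/Hi/D/Out, M/Hi/D/Stay. Columns: w, y.
{C/Mid/W/Out, C/Mid/D/Out} → row (5,2) (1,5)
{C/Mid/W/Stay, C/Mid/D/Stay} → row (5,2) (9,8)
{C/Hi/W/Out, C/Hi/W/Stay} → row (9,2) (9,2)
{C/Hi/D/Out, C/Hi/D/Stay} → row (9,0) (9,0)
{M/Mid/W/Out, M/Mid/W/Stay, M/Mid/D/Out, M/Mid/D/Stay, M/Hi/W/Out, M/Hi/W/Stay, M/Hi/D/Out, M/Hi/D/Stay} → row (5,2) (5,2)
That's 5 distinct rows out of 16 strategies.

5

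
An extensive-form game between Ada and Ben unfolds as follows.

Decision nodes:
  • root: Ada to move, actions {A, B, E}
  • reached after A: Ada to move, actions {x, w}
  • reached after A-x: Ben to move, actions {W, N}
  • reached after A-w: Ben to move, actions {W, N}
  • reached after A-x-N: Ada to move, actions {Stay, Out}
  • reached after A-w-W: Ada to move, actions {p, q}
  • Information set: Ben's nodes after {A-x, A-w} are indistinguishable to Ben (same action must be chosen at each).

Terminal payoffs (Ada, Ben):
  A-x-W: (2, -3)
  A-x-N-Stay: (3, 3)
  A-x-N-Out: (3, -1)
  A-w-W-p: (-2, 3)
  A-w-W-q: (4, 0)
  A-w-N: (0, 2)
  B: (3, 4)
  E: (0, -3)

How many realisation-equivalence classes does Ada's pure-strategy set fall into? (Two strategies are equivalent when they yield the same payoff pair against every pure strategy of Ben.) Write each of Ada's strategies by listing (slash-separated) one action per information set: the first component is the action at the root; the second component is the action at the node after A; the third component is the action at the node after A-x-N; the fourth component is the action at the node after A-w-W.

6

Ada has 24 pure strategies: A/x/Stay/p, A/x/Stay/q, A/x/Out/p, A/x/Out/q, A/w/Stay/p, A/w/Stay/q, A/w/Out/p, A/w/Out/q, B/x/Stay/p, B/x/Stay/q, B/x/Out/p, B/x/Out/q, B/w/Stay/p, B/w/Stay/q, B/w/Out/p, B/w/Out/q, E/x/Stay/p, E/x/Stay/q, E/x/Out/p, E/x/Out/q, E/w/Stay/p, E/w/Stay/q, E/w/Out/p, E/w/Out/q. Columns: W, N.
{A/x/Stay/p, A/x/Stay/q} → row (2,-3) (3,3)
{A/x/Out/p, A/x/Out/q} → row (2,-3) (3,-1)
{A/w/Stay/p, A/w/Out/p} → row (-2,3) (0,2)
{A/w/Stay/q, A/w/Out/q} → row (4,0) (0,2)
{B/x/Stay/p, B/x/Stay/q, B/x/Out/p, B/x/Out/q, B/w/Stay/p, B/w/Stay/q, B/w/Out/p, B/w/Out/q} → row (3,4) (3,4)
{E/x/Stay/p, E/x/Stay/q, E/x/Out/p, E/x/Out/q, E/w/Stay/p, E/w/Stay/q, E/w/Out/p, E/w/Out/q} → row (0,-3) (0,-3)
That's 6 distinct rows out of 24 strategies.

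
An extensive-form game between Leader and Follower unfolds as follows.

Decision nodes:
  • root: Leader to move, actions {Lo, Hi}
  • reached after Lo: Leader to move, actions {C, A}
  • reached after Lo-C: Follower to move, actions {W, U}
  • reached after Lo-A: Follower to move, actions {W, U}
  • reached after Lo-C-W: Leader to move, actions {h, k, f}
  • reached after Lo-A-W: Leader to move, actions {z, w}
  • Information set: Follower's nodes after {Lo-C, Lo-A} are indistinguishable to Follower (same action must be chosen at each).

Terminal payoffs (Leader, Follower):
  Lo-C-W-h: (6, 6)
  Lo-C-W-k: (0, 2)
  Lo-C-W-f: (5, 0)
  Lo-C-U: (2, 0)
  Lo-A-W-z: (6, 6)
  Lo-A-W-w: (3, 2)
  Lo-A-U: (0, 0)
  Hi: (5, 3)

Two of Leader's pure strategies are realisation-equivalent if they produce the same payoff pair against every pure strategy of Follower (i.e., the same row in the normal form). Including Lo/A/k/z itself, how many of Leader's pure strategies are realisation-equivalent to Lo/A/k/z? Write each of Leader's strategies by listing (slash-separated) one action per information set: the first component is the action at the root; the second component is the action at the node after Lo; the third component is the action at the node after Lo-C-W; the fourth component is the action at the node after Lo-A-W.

Row for Lo/A/k/z (columns W, U): (6,6) (0,0).
Under Lo/A/k/z, Leader's choice at the node after Lo-C-W can never be reached regardless of what Follower does, so varying those choices leaves every outcome unchanged.
Holding the reachable choices fixed and varying the unreachable one freely already gives 3 equivalent strategies.
No other strategy reproduces this row, so those 3 are the full class: Lo/A/h/z, Lo/A/k/z, Lo/A/f/z.

3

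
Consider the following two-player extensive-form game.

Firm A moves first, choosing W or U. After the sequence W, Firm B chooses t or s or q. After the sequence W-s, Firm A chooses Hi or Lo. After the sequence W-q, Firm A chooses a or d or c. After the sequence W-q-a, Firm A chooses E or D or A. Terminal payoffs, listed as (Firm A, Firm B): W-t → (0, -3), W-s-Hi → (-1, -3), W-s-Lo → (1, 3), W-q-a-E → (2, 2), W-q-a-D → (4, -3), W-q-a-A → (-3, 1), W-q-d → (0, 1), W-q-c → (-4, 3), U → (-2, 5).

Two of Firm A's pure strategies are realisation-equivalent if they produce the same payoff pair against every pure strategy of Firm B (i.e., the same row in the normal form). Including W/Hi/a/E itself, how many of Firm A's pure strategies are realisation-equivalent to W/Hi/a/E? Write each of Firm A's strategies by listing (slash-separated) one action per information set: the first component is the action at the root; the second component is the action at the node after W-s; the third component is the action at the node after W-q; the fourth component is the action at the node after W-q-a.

Row for W/Hi/a/E (columns t, s, q): (0,-3) (-1,-3) (2,2).
Every one of Firm A's information sets is on the play path for some reply by Firm B when Firm A follows W/Hi/a/E.
Changing the action at any of them therefore changes at least one column, so only W/Hi/a/E itself gives this row.

1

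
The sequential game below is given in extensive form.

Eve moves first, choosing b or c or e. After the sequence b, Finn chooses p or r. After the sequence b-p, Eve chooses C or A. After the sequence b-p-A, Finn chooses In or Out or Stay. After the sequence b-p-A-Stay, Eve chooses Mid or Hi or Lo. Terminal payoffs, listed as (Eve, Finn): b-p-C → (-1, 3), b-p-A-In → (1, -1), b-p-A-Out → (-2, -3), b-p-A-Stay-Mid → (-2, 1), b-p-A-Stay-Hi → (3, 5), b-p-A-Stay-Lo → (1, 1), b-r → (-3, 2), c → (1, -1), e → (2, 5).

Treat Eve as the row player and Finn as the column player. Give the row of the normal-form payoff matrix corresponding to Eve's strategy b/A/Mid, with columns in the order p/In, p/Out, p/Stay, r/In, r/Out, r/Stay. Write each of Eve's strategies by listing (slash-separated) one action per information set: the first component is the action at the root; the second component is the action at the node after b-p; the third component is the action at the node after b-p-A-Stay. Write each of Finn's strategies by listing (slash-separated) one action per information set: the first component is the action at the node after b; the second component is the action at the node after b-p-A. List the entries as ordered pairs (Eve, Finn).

(1,-1) (-2,-3) (-2,1) (-3,2) (-3,2) (-3,2)

vs p/In: Eve plays b → Finn plays p at [b] → Eve plays A at [b-p] → Finn plays In at [b-p-A] → (1, -1)
vs p/Out: Eve plays b → Finn plays p at [b] → Eve plays A at [b-p] → Finn plays Out at [b-p-A] → (-2, -3)
vs p/Stay: Eve plays b → Finn plays p at [b] → Eve plays A at [b-p] → Finn plays Stay at [b-p-A] → Eve plays Mid at [b-p-A-Stay] → (-2, 1)
vs r/In: Eve plays b → Finn plays r at [b] → (-3, 2)
vs r/Out: Eve plays b → Finn plays r at [b] → (-3, 2)
vs r/Stay: Eve plays b → Finn plays r at [b] → (-3, 2)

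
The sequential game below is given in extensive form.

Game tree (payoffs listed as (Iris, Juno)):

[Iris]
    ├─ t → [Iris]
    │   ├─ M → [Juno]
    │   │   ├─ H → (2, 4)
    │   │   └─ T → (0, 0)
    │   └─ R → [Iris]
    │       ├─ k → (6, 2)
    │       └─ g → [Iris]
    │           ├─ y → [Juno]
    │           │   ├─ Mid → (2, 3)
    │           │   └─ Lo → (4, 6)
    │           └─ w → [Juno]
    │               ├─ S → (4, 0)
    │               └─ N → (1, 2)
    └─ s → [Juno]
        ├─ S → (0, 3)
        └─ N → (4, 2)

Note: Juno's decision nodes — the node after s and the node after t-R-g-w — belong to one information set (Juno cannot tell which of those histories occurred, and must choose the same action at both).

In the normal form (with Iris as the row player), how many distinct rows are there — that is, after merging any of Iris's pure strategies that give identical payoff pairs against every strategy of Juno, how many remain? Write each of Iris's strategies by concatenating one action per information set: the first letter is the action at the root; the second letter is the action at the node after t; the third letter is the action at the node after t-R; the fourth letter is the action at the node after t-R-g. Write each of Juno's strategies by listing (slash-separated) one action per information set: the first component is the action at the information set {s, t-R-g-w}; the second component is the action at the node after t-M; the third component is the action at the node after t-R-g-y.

5

Iris has 16 pure strategies: tMky, tMkw, tMgy, tMgw, tRky, tRkw, tRgy, tRgw, sMky, sMkw, sMgy, sMgw, sRky, sRkw, sRgy, sRgw. Columns: S/H/Mid, S/H/Lo, S/T/Mid, S/T/Lo, N/H/Mid, N/H/Lo, N/T/Mid, N/T/Lo.
{tMky, tMkw, tMgy, tMgw} → row (2,4) (2,4) (0,0) (0,0) (2,4) (2,4) (0,0) (0,0)
{tRky, tRkw} → row (6,2) (6,2) (6,2) (6,2) (6,2) (6,2) (6,2) (6,2)
{tRgy} → row (2,3) (4,6) (2,3) (4,6) (2,3) (4,6) (2,3) (4,6)
{tRgw} → row (4,0) (4,0) (4,0) (4,0) (1,2) (1,2) (1,2) (1,2)
{sMky, sMkw, sMgy, sMgw, sRky, sRkw, sRgy, sRgw} → row (0,3) (0,3) (0,3) (0,3) (4,2) (4,2) (4,2) (4,2)
That's 5 distinct rows out of 16 strategies.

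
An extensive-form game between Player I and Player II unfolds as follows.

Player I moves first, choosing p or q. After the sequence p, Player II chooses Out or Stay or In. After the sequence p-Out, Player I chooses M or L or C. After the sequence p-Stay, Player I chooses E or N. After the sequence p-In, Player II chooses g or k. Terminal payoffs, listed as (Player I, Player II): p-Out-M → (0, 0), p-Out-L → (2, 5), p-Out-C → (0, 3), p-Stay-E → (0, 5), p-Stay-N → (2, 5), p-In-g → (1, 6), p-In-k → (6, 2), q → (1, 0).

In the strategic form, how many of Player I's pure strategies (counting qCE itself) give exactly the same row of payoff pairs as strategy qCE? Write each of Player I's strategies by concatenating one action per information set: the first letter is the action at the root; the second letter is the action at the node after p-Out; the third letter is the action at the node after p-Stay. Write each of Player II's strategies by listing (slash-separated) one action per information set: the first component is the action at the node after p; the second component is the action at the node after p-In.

6

Row for qCE (columns Out/g, Out/k, Stay/g, Stay/k, In/g, In/k): (1,0) (1,0) (1,0) (1,0) (1,0) (1,0).
Under qCE, Player I's choice at the node after p-Out and at the node after p-Stay can never be reached regardless of what Player II does, so varying those choices leaves every outcome unchanged.
Holding the reachable choices fixed and varying the unreachable ones freely already gives 3 × 2 = 6 equivalent strategies.
No other strategy reproduces this row, so those 6 are the full class: qME, qMN, qLE, qLN, qCE, qCN.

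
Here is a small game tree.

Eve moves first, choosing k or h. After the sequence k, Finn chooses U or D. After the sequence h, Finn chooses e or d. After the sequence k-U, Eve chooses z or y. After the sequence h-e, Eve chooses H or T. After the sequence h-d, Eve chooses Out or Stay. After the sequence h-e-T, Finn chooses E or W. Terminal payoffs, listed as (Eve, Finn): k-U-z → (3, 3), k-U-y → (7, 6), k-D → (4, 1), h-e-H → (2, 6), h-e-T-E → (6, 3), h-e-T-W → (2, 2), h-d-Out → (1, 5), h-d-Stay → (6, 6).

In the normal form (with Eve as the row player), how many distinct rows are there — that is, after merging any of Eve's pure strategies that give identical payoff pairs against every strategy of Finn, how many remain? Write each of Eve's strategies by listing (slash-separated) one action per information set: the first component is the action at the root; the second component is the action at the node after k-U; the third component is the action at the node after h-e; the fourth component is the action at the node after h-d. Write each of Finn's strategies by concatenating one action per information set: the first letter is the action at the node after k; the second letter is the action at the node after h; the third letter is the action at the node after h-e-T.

6

Eve has 16 pure strategies: k/z/H/Out, k/z/H/Stay, k/z/T/Out, k/z/T/Stay, k/y/H/Out, k/y/H/Stay, k/y/T/Out, k/y/T/Stay, h/z/H/Out, h/z/H/Stay, h/z/T/Out, h/z/T/Stay, h/y/H/Out, h/y/H/Stay, h/y/T/Out, h/y/T/Stay. Columns: UeE, UeW, UdE, UdW, DeE, DeW, DdE, DdW.
{k/z/H/Out, k/z/H/Stay, k/z/T/Out, k/z/T/Stay} → row (3,3) (3,3) (3,3) (3,3) (4,1) (4,1) (4,1) (4,1)
{k/y/H/Out, k/y/H/Stay, k/y/T/Out, k/y/T/Stay} → row (7,6) (7,6) (7,6) (7,6) (4,1) (4,1) (4,1) (4,1)
{h/z/H/Out, h/y/H/Out} → row (2,6) (2,6) (1,5) (1,5) (2,6) (2,6) (1,5) (1,5)
{h/z/H/Stay, h/y/H/Stay} → row (2,6) (2,6) (6,6) (6,6) (2,6) (2,6) (6,6) (6,6)
{h/z/T/Out, h/y/T/Out} → row (6,3) (2,2) (1,5) (1,5) (6,3) (2,2) (1,5) (1,5)
{h/z/T/Stay, h/y/T/Stay} → row (6,3) (2,2) (6,6) (6,6) (6,3) (2,2) (6,6) (6,6)
That's 6 distinct rows out of 16 strategies.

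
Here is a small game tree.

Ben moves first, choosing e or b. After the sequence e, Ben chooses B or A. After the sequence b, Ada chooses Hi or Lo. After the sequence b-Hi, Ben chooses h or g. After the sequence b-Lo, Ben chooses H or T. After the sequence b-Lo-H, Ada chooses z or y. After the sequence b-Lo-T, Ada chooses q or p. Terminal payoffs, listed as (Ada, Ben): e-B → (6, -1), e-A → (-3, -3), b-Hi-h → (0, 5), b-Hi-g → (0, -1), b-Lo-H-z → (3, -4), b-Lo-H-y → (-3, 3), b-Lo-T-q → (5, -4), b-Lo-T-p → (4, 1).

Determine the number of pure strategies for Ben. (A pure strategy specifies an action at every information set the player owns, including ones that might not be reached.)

Ben owns the root with actions {e, b} — two choices.
Ben owns the node after e with actions {B, A} — two choices.
Ben owns the node after b-Hi with actions {h, g} — two choices.
Ben owns the node after b-Lo with actions {H, T} — two choices.
A pure strategy fixes one action at each information set independently, so the count is the product 2 × 2 × 2 × 2 = 16.
(For reference, Ada has 8 pure strategies, giving a 16×8 normal-form matrix.)

16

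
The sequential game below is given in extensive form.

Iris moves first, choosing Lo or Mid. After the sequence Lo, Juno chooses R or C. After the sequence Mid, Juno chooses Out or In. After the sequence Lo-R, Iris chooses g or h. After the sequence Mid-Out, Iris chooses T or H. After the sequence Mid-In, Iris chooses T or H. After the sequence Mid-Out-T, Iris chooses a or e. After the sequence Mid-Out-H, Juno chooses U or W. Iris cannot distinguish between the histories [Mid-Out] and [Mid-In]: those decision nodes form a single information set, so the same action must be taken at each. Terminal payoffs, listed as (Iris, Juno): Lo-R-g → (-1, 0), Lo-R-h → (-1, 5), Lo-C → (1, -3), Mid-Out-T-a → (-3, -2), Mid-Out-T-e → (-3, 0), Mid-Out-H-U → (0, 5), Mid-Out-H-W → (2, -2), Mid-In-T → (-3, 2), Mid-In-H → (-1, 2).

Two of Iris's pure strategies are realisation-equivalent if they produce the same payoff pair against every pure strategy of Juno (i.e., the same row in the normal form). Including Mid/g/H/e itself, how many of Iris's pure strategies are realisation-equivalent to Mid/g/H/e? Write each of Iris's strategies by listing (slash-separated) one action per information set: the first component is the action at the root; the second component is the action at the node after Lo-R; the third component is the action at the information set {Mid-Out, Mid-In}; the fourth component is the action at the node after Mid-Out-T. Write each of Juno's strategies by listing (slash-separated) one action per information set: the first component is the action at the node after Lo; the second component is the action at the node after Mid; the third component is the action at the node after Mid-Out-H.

Row for Mid/g/H/e (columns R/Out/U, R/Out/W, R/In/U, R/In/W, C/Out/U, C/Out/W, C/In/U, C/In/W): (0,5) (2,-2) (-1,2) (-1,2) (0,5) (2,-2) (-1,2) (-1,2).
Under Mid/g/H/e, Iris's choice at the node after Lo-R and at the node after Mid-Out-T can never be reached regardless of what Juno does, so varying those choices leaves every outcome unchanged.
Holding the reachable choices fixed and varying the unreachable ones freely already gives 2 × 2 = 4 equivalent strategies.
No other strategy reproduces this row, so those 4 are the full class: Mid/g/H/a, Mid/g/H/e, Mid/h/H/a, Mid/h/H/e.

4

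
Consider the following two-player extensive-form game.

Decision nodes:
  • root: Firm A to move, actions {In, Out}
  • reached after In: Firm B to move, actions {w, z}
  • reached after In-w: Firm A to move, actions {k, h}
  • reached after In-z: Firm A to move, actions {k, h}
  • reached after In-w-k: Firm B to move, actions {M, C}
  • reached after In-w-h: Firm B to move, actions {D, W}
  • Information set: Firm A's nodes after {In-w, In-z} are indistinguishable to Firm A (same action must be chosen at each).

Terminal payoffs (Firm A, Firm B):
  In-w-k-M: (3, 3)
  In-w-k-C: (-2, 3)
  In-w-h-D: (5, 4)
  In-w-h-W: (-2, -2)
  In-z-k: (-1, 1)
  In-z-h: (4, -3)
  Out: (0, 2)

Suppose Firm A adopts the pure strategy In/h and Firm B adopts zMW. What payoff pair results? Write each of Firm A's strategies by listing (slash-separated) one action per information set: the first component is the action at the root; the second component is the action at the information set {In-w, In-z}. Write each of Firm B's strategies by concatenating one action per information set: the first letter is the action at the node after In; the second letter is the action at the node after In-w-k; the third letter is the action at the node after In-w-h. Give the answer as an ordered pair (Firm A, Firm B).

(4, -3)

Trace the play path from the root:
  Firm A plays In
  Firm B plays z at [In]
  Firm A plays h at [In-z]
→ terminal payoff (4, -3).
(Firm B's choice at the node after In-w-k is never reached on this path, so it doesn't affect the outcome.)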